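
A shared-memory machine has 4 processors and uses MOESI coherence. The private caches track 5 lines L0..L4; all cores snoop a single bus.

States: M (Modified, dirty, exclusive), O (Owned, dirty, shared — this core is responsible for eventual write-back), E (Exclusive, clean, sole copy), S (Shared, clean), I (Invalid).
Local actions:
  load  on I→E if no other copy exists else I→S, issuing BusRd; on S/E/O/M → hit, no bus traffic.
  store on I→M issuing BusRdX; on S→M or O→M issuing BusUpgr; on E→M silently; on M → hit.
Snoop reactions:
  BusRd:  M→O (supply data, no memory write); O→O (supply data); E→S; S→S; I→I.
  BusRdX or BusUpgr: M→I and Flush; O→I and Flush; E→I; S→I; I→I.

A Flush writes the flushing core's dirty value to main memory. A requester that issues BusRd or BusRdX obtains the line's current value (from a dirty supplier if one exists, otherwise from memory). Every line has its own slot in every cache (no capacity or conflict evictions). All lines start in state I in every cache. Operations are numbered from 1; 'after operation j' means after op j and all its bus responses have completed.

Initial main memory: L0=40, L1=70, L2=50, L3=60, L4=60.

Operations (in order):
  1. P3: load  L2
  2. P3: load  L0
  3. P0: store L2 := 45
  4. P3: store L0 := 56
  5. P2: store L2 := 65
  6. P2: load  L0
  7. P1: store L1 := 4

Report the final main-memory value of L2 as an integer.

memory[L2] = 45

  op1 P3: load  L2 → I/I/I/E on L2; bus BusRd; mem=50
  op2 P3: load  L0 → I/I/I/E on L0; bus BusRd; mem=40
  op3 P0: store L2 := 45 → M/I/I/I on L2; bus BusRdX; mem=50
  op4 P3: store L0 := 56 → I/I/I/M on L0; bus (none); mem=40
  op5 P2: store L2 := 65 → I/I/M/I on L2; bus BusRdX Flush; mem=45
  op6 P2: load  L0 → I/I/S/O on L0; bus BusRd; mem=40
  op7 P1: store L1 := 4 → I/M/I/I on L1; bus BusRdX; mem=70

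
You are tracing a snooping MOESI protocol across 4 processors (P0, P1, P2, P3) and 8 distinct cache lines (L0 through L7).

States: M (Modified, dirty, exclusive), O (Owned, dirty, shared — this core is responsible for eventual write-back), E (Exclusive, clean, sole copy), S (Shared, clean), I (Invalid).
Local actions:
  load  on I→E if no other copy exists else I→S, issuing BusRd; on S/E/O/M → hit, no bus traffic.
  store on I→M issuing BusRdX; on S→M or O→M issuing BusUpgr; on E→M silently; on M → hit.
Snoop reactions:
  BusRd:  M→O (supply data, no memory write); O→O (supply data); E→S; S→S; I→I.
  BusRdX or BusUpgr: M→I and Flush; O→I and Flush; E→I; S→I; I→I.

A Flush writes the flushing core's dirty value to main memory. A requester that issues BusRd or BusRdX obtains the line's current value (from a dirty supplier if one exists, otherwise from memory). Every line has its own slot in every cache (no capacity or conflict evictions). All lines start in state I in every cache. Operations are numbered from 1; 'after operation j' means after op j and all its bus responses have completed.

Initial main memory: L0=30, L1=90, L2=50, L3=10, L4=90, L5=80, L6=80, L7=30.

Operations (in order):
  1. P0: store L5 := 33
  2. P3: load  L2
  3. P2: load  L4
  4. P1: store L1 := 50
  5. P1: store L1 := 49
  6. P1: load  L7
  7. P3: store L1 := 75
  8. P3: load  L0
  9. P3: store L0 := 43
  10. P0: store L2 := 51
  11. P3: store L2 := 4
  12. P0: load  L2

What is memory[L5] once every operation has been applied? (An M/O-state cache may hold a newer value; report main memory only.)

memory[L5] = 80

[1] P0: store L5 := 33 | P0:M(33), P1:I, P2:I, P3:I | bus: BusRdX
[2] P3: load  L2 | P0:I, P1:I, P2:I, P3:E(50) | bus: BusRd
[3] P2: load  L4 | P0:I, P1:I, P2:E(90), P3:I | bus: BusRd
[4] P1: store L1 := 50 | P0:I, P1:M(50), P2:I, P3:I | bus: BusRdX
[5] P1: store L1 := 49 | P0:I, P1:M(49), P2:I, P3:I | bus: none
[6] P1: load  L7 | P0:I, P1:E(30), P2:I, P3:I | bus: BusRd
[7] P3: store L1 := 75 | P0:I, P1:I, P2:I, P3:M(75) | bus: BusRdX,Flush
[8] P3: load  L0 | P0:I, P1:I, P2:I, P3:E(30) | bus: BusRd
[9] P3: store L0 := 43 | P0:I, P1:I, P2:I, P3:M(43) | bus: none
[10] P0: store L2 := 51 | P0:M(51), P1:I, P2:I, P3:I | bus: BusRdX
[11] P3: store L2 := 4 | P0:I, P1:I, P2:I, P3:M(4) | bus: BusRdX,Flush
[12] P0: load  L2 | P0:S(4), P1:I, P2:I, P3:O(4) | bus: BusRd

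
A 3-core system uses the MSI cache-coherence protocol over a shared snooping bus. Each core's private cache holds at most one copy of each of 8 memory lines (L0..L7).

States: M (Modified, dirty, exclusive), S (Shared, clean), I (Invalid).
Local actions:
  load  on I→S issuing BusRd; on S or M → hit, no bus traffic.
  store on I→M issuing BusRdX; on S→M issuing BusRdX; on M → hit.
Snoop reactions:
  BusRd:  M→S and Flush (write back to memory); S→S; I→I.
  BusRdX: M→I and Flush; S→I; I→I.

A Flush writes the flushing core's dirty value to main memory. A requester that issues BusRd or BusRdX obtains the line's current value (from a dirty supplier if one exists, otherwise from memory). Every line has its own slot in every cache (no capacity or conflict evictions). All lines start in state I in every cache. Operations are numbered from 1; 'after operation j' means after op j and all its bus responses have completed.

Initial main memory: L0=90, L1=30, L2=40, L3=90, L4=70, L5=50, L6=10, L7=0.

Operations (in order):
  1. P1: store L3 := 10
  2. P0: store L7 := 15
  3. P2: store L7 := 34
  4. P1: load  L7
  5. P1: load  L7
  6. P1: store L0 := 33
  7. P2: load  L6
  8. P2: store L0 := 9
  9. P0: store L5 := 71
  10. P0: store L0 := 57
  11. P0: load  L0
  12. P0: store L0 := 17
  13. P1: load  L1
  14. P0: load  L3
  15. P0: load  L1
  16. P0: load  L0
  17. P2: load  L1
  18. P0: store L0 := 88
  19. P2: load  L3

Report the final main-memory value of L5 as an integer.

  op1 P1: store L3 := 10 → I/M/I on L3; bus BusRdX; mem=90
  op2 P0: store L7 := 15 → M/I/I on L7; bus BusRdX; mem=0
  op3 P2: store L7 := 34 → I/I/M on L7; bus BusRdX Flush; mem=15
  op4 P1: load  L7 → I/S/S on L7; bus BusRd Flush; mem=34
  op5 P1: load  L7 → I/S/S on L7; bus (none); mem=34
  op6 P1: store L0 := 33 → I/M/I on L0; bus BusRdX; mem=90
  op7 P2: load  L6 → I/I/S on L6; bus BusRd; mem=10
  op8 P2: store L0 := 9 → I/I/M on L0; bus BusRdX Flush; mem=33
  op9 P0: store L5 := 71 → M/I/I on L5; bus BusRdX; mem=50
  op10 P0: store L0 := 57 → M/I/I on L0; bus BusRdX Flush; mem=9
  op11 P0: load  L0 → M/I/I on L0; bus (none); mem=9
  op12 P0: store L0 := 17 → M/I/I on L0; bus (none); mem=9
  op13 P1: load  L1 → I/S/I on L1; bus BusRd; mem=30
  op14 P0: load  L3 → S/S/I on L3; bus BusRd Flush; mem=10
  op15 P0: load  L1 → S/S/I on L1; bus BusRd; mem=30
  op16 P0: load  L0 → M/I/I on L0; bus (none); mem=9
  op17 P2: load  L1 → S/S/S on L1; bus BusRd; mem=30
  op18 P0: store L0 := 88 → M/I/I on L0; bus (none); mem=9
  op19 P2: load  L3 → S/S/S on L3; bus BusRd; mem=10

memory[L5] = 50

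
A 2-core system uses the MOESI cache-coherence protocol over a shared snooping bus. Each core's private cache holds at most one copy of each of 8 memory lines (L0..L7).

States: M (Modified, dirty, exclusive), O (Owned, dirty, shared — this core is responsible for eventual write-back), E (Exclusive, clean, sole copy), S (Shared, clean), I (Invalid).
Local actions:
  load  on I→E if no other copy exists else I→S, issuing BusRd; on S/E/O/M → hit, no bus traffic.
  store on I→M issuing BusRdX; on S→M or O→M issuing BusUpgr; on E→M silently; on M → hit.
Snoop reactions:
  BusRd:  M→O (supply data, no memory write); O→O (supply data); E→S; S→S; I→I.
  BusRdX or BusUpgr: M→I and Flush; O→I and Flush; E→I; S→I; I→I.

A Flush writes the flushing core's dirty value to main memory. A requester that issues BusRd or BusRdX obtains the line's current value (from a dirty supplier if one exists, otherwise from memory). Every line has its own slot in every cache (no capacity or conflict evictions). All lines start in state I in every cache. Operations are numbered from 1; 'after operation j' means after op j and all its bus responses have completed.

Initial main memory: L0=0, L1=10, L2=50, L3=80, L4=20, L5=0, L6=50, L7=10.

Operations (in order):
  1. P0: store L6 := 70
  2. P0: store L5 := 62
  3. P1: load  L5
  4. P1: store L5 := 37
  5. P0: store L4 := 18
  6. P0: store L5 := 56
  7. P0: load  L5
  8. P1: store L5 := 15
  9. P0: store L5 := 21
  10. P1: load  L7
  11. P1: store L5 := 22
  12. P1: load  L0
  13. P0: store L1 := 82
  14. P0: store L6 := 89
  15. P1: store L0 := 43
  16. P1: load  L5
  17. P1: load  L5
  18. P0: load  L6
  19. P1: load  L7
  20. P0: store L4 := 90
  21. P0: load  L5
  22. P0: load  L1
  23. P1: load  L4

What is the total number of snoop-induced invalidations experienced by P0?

invalidations = 3

  op1 P0: store L6 := 70 → M/I on L6; bus BusRdX; mem=50
  op2 P0: store L5 := 62 → M/I on L5; bus BusRdX; mem=0
  op3 P1: load  L5 → O/S on L5; bus BusRd; mem=0
  op4 P1: store L5 := 37 → I/M on L5; bus BusUpgr Flush; mem=62
  op5 P0: store L4 := 18 → M/I on L4; bus BusRdX; mem=20
  op6 P0: store L5 := 56 → M/I on L5; bus BusRdX Flush; mem=37
  op7 P0: load  L5 → M/I on L5; bus (none); mem=37
  op8 P1: store L5 := 15 → I/M on L5; bus BusRdX Flush; mem=56
  op9 P0: store L5 := 21 → M/I on L5; bus BusRdX Flush; mem=15
  op10 P1: load  L7 → I/E on L7; bus BusRd; mem=10
  op11 P1: store L5 := 22 → I/M on L5; bus BusRdX Flush; mem=21
  op12 P1: load  L0 → I/E on L0; bus BusRd; mem=0
  op13 P0: store L1 := 82 → M/I on L1; bus BusRdX; mem=10
  op14 P0: store L6 := 89 → M/I on L6; bus (none); mem=50
  op15 P1: store L0 := 43 → I/M on L0; bus (none); mem=0
  op16 P1: load  L5 → I/M on L5; bus (none); mem=21
  op17 P1: load  L5 → I/M on L5; bus (none); mem=21
  op18 P0: load  L6 → M/I on L6; bus (none); mem=50
  op19 P1: load  L7 → I/E on L7; bus (none); mem=10
  op20 P0: store L4 := 90 → M/I on L4; bus (none); mem=20
  op21 P0: load  L5 → S/O on L5; bus BusRd; mem=21
  op22 P0: load  L1 → M/I on L1; bus (none); mem=10
  op23 P1: load  L4 → O/S on L4; bus BusRd; mem=20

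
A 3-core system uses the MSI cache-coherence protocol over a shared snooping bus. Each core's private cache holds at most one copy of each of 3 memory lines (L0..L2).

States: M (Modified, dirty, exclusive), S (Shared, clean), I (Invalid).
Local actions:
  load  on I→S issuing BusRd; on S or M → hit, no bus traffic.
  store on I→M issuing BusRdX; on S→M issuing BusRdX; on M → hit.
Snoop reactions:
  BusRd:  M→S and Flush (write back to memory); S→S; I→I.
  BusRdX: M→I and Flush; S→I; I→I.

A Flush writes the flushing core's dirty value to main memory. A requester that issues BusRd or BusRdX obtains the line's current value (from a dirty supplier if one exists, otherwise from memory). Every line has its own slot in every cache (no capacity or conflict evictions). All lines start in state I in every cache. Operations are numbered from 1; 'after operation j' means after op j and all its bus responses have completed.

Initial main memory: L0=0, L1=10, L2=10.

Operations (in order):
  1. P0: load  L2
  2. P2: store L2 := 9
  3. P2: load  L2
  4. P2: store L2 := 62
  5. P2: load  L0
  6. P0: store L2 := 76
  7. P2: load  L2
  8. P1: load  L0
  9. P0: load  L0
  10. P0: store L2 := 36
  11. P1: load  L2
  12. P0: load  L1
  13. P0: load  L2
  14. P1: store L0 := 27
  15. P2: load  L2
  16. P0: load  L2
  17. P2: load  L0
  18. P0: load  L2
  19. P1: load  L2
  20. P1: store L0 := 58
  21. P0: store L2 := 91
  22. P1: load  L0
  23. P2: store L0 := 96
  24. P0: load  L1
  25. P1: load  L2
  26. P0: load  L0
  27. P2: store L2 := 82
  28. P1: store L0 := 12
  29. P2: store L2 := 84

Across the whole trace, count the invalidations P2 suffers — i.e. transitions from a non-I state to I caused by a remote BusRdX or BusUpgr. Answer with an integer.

step 1: P0: load  L2  ⟶  SII  (L2)  txn=BusRd  M[L2]=10
step 2: P2: store L2 := 9  ⟶  IIM  (L2)  txn=BusRdX  M[L2]=10
step 3: P2: load  L2  ⟶  IIM  (L2)  txn=∅  M[L2]=10
step 4: P2: store L2 := 62  ⟶  IIM  (L2)  txn=∅  M[L2]=10
step 5: P2: load  L0  ⟶  IIS  (L0)  txn=BusRd  M[L0]=0
step 6: P0: store L2 := 76  ⟶  MII  (L2)  txn=BusRdX+Flush  M[L2]=62
step 7: P2: load  L2  ⟶  SIS  (L2)  txn=BusRd+Flush  M[L2]=76
step 8: P1: load  L0  ⟶  ISS  (L0)  txn=BusRd  M[L0]=0
step 9: P0: load  L0  ⟶  SSS  (L0)  txn=BusRd  M[L0]=0
step 10: P0: store L2 := 36  ⟶  MII  (L2)  txn=BusRdX  M[L2]=76
step 11: P1: load  L2  ⟶  SSI  (L2)  txn=BusRd+Flush  M[L2]=36
step 12: P0: load  L1  ⟶  SII  (L1)  txn=BusRd  M[L1]=10
step 13: P0: load  L2  ⟶  SSI  (L2)  txn=∅  M[L2]=36
step 14: P1: store L0 := 27  ⟶  IMI  (L0)  txn=BusRdX  M[L0]=0
step 15: P2: load  L2  ⟶  SSS  (L2)  txn=BusRd  M[L2]=36
step 16: P0: load  L2  ⟶  SSS  (L2)  txn=∅  M[L2]=36
step 17: P2: load  L0  ⟶  ISS  (L0)  txn=BusRd+Flush  M[L0]=27
step 18: P0: load  L2  ⟶  SSS  (L2)  txn=∅  M[L2]=36
step 19: P1: load  L2  ⟶  SSS  (L2)  txn=∅  M[L2]=36
step 20: P1: store L0 := 58  ⟶  IMI  (L0)  txn=BusRdX  M[L0]=27
step 21: P0: store L2 := 91  ⟶  MII  (L2)  txn=BusRdX  M[L2]=36
step 22: P1: load  L0  ⟶  IMI  (L0)  txn=∅  M[L0]=27
step 23: P2: store L0 := 96  ⟶  IIM  (L0)  txn=BusRdX+Flush  M[L0]=58
step 24: P0: load  L1  ⟶  SII  (L1)  txn=∅  M[L1]=10
step 25: P1: load  L2  ⟶  SSI  (L2)  txn=BusRd+Flush  M[L2]=91
step 26: P0: load  L0  ⟶  SIS  (L0)  txn=BusRd+Flush  M[L0]=96
step 27: P2: store L2 := 82  ⟶  IIM  (L2)  txn=BusRdX  M[L2]=91
step 28: P1: store L0 := 12  ⟶  IMI  (L0)  txn=BusRdX  M[L0]=96
step 29: P2: store L2 := 84  ⟶  IIM  (L2)  txn=∅  M[L2]=91

invalidations = 6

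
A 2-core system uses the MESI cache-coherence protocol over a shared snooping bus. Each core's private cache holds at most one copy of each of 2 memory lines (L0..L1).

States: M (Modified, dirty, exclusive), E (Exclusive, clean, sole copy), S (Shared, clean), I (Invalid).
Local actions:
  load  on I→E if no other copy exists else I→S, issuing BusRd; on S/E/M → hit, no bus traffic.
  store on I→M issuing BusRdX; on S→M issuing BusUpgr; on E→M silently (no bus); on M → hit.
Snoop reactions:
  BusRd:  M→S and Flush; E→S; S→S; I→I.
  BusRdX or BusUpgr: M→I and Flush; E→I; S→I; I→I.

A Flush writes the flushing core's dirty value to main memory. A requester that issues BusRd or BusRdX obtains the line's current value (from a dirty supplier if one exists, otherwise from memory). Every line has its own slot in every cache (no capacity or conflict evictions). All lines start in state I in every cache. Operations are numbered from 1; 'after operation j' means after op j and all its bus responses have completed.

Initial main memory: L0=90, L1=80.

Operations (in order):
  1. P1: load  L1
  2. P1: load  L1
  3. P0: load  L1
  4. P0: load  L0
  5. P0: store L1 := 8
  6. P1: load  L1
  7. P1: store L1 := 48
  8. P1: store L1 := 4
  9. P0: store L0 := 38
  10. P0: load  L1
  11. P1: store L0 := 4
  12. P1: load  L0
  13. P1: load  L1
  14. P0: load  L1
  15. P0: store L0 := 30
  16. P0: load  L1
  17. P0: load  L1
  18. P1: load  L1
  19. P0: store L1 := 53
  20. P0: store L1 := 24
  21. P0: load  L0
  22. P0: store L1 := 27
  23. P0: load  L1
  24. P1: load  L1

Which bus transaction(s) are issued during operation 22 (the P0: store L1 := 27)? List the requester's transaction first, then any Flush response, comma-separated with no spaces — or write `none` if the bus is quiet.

1. P1: load  L1  bus=[BusRd]  L1: P0=I P1=E  mem[L1]=80
2. P1: load  L1  bus=[-]  L1: P0=I P1=E  mem[L1]=80
3. P0: load  L1  bus=[BusRd]  L1: P0=S P1=S  mem[L1]=80
4. P0: load  L0  bus=[BusRd]  L0: P0=E P1=I  mem[L0]=90
5. P0: store L1 := 8  bus=[BusUpgr]  L1: P0=M P1=I  mem[L1]=80
6. P1: load  L1  bus=[BusRd,Flush]  L1: P0=S P1=S  mem[L1]=8
7. P1: store L1 := 48  bus=[BusUpgr]  L1: P0=I P1=M  mem[L1]=8
8. P1: store L1 := 4  bus=[-]  L1: P0=I P1=M  mem[L1]=8
9. P0: store L0 := 38  bus=[-]  L0: P0=M P1=I  mem[L0]=90
10. P0: load  L1  bus=[BusRd,Flush]  L1: P0=S P1=S  mem[L1]=4
11. P1: store L0 := 4  bus=[BusRdX,Flush]  L0: P0=I P1=M  mem[L0]=38
12. P1: load  L0  bus=[-]  L0: P0=I P1=M  mem[L0]=38
13. P1: load  L1  bus=[-]  L1: P0=S P1=S  mem[L1]=4
14. P0: load  L1  bus=[-]  L1: P0=S P1=S  mem[L1]=4
15. P0: store L0 := 30  bus=[BusRdX,Flush]  L0: P0=M P1=I  mem[L0]=4
16. P0: load  L1  bus=[-]  L1: P0=S P1=S  mem[L1]=4
17. P0: load  L1  bus=[-]  L1: P0=S P1=S  mem[L1]=4
18. P1: load  L1  bus=[-]  L1: P0=S P1=S  mem[L1]=4
19. P0: store L1 := 53  bus=[BusUpgr]  L1: P0=M P1=I  mem[L1]=4
20. P0: store L1 := 24  bus=[-]  L1: P0=M P1=I  mem[L1]=4
21. P0: load  L0  bus=[-]  L0: P0=M P1=I  mem[L0]=4
22. P0: store L1 := 27  bus=[-]  L1: P0=M P1=I  mem[L1]=4
23. P0: load  L1  bus=[-]  L1: P0=M P1=I  mem[L1]=4
24. P1: load  L1  bus=[BusRd,Flush]  L1: P0=S P1=S  mem[L1]=27

bus = none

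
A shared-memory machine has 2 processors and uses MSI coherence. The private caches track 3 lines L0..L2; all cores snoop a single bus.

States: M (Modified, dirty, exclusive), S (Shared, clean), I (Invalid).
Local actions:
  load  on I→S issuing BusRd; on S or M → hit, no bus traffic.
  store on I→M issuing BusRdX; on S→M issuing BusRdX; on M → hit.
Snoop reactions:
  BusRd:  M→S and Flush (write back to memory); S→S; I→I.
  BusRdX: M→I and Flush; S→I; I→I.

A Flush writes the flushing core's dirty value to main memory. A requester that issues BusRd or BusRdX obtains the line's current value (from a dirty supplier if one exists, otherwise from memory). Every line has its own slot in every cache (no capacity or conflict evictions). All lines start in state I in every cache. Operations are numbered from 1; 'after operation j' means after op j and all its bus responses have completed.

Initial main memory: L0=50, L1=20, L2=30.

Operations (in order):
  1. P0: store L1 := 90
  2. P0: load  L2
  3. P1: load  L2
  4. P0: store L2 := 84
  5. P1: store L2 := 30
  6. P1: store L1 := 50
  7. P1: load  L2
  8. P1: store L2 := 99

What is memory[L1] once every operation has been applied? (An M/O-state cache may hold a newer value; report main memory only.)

1. P0: store L1 := 90  bus=[BusRdX]  L1: P0=M P1=I  mem[L1]=20
2. P0: load  L2  bus=[BusRd]  L2: P0=S P1=I  mem[L2]=30
3. P1: load  L2  bus=[BusRd]  L2: P0=S P1=S  mem[L2]=30
4. P0: store L2 := 84  bus=[BusRdX]  L2: P0=M P1=I  mem[L2]=30
5. P1: store L2 := 30  bus=[BusRdX,Flush]  L2: P0=I P1=M  mem[L2]=84
6. P1: store L1 := 50  bus=[BusRdX,Flush]  L1: P0=I P1=M  mem[L1]=90
7. P1: load  L2  bus=[-]  L2: P0=I P1=M  mem[L2]=84
8. P1: store L2 := 99  bus=[-]  L2: P0=I P1=M  mem[L2]=84

memory[L1] = 90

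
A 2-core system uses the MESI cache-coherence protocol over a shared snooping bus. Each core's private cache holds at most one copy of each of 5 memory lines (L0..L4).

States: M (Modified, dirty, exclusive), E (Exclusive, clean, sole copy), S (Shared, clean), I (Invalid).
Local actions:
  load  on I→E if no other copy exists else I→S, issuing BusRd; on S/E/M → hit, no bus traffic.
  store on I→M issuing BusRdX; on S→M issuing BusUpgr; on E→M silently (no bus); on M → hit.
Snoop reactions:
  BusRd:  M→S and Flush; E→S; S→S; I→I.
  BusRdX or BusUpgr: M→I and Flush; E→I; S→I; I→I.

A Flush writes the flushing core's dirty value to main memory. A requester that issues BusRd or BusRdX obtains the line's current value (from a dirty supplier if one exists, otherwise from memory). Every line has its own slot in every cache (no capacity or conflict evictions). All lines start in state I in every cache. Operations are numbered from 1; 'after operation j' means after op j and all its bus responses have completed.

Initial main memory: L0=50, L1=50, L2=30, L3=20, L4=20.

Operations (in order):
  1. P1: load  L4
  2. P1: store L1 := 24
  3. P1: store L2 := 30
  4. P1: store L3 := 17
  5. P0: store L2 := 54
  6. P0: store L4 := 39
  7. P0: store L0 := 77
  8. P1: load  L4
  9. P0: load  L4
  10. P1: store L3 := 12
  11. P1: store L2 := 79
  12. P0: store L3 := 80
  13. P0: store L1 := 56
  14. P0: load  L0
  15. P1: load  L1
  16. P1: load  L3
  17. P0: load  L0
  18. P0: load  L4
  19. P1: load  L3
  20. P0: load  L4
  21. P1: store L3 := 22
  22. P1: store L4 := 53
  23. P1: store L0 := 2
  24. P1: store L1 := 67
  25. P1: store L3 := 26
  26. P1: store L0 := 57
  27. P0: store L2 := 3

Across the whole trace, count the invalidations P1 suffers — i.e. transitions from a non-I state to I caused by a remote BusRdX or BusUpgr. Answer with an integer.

  op1 P1: load  L4 → I/E on L4; bus BusRd; mem=20
  op2 P1: store L1 := 24 → I/M on L1; bus BusRdX; mem=50
  op3 P1: store L2 := 30 → I/M on L2; bus BusRdX; mem=30
  op4 P1: store L3 := 17 → I/M on L3; bus BusRdX; mem=20
  op5 P0: store L2 := 54 → M/I on L2; bus BusRdX Flush; mem=30
  op6 P0: store L4 := 39 → M/I on L4; bus BusRdX; mem=20
  op7 P0: store L0 := 77 → M/I on L0; bus BusRdX; mem=50
  op8 P1: load  L4 → S/S on L4; bus BusRd Flush; mem=39
  op9 P0: load  L4 → S/S on L4; bus (none); mem=39
  op10 P1: store L3 := 12 → I/M on L3; bus (none); mem=20
  op11 P1: store L2 := 79 → I/M on L2; bus BusRdX Flush; mem=54
  op12 P0: store L3 := 80 → M/I on L3; bus BusRdX Flush; mem=12
  op13 P0: store L1 := 56 → M/I on L1; bus BusRdX Flush; mem=24
  op14 P0: load  L0 → M/I on L0; bus (none); mem=50
  op15 P1: load  L1 → S/S on L1; bus BusRd Flush; mem=56
  op16 P1: load  L3 → S/S on L3; bus BusRd Flush; mem=80
  op17 P0: load  L0 → M/I on L0; bus (none); mem=50
  op18 P0: load  L4 → S/S on L4; bus (none); mem=39
  op19 P1: load  L3 → S/S on L3; bus (none); mem=80
  op20 P0: load  L4 → S/S on L4; bus (none); mem=39
  op21 P1: store L3 := 22 → I/M on L3; bus BusUpgr; mem=80
  op22 P1: store L4 := 53 → I/M on L4; bus BusUpgr; mem=39
  op23 P1: store L0 := 2 → I/M on L0; bus BusRdX Flush; mem=77
  op24 P1: store L1 := 67 → I/M on L1; bus BusUpgr; mem=56
  op25 P1: store L3 := 26 → I/M on L3; bus (none); mem=80
  op26 P1: store L0 := 57 → I/M on L0; bus (none); mem=77
  op27 P0: store L2 := 3 → M/I on L2; bus BusRdX Flush; mem=79

invalidations = 5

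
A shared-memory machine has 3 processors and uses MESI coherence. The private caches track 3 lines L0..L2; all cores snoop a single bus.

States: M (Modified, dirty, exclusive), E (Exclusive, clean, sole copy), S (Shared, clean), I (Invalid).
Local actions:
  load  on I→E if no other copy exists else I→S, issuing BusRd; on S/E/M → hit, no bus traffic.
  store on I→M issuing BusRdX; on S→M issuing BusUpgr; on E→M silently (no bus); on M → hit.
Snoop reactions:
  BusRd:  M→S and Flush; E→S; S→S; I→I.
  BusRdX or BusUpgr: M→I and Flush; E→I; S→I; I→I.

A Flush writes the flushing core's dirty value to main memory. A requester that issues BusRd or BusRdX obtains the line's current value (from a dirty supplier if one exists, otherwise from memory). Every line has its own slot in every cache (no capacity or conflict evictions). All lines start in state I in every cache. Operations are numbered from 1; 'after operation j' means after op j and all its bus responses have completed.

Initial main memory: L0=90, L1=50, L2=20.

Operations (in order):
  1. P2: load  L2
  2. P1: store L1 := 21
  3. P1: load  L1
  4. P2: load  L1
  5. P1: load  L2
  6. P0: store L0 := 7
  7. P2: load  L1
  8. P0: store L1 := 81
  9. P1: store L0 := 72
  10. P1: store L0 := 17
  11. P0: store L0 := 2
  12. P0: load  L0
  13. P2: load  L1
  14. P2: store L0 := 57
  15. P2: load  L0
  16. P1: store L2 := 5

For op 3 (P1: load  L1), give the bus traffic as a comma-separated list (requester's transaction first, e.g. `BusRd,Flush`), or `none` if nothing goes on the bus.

bus = none

step 1: P2: load  L2  ⟶  IIE  (L2)  txn=BusRd  M[L2]=20
step 2: P1: store L1 := 21  ⟶  IMI  (L1)  txn=BusRdX  M[L1]=50
step 3: P1: load  L1  ⟶  IMI  (L1)  txn=∅  M[L1]=50
step 4: P2: load  L1  ⟶  ISS  (L1)  txn=BusRd+Flush  M[L1]=21
step 5: P1: load  L2  ⟶  ISS  (L2)  txn=BusRd  M[L2]=20
step 6: P0: store L0 := 7  ⟶  MII  (L0)  txn=BusRdX  M[L0]=90
step 7: P2: load  L1  ⟶  ISS  (L1)  txn=∅  M[L1]=21
step 8: P0: store L1 := 81  ⟶  MII  (L1)  txn=BusRdX  M[L1]=21
step 9: P1: store L0 := 72  ⟶  IMI  (L0)  txn=BusRdX+Flush  M[L0]=7
step 10: P1: store L0 := 17  ⟶  IMI  (L0)  txn=∅  M[L0]=7
step 11: P0: store L0 := 2  ⟶  MII  (L0)  txn=BusRdX+Flush  M[L0]=17
step 12: P0: load  L0  ⟶  MII  (L0)  txn=∅  M[L0]=17
step 13: P2: load  L1  ⟶  SIS  (L1)  txn=BusRd+Flush  M[L1]=81
step 14: P2: store L0 := 57  ⟶  IIM  (L0)  txn=BusRdX+Flush  M[L0]=2
step 15: P2: load  L0  ⟶  IIM  (L0)  txn=∅  M[L0]=2
step 16: P1: store L2 := 5  ⟶  IMI  (L2)  txn=BusUpgr  M[L2]=20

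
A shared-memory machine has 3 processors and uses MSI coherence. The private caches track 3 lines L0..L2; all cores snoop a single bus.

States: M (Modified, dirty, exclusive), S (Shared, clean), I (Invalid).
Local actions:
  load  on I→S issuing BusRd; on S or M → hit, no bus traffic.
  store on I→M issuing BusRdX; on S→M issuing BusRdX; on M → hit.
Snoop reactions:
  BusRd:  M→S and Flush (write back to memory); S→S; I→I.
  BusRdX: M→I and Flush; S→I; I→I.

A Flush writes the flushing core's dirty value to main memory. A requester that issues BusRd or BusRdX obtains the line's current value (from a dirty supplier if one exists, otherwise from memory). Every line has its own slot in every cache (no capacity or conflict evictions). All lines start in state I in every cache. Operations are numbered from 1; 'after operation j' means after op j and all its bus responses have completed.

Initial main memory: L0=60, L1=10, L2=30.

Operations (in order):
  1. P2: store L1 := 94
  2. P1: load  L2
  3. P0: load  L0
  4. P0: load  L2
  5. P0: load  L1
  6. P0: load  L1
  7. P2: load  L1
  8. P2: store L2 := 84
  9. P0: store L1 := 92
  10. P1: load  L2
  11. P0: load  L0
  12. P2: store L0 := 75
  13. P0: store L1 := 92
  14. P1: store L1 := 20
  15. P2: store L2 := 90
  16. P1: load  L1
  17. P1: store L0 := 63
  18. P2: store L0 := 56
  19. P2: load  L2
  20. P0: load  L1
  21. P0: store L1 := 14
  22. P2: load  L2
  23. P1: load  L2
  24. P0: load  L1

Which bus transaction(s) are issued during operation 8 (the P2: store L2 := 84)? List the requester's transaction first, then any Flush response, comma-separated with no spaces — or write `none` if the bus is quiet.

bus = BusRdX

  op1 P2: store L1 := 94 → I/I/M on L1; bus BusRdX; mem=10
  op2 P1: load  L2 → I/S/I on L2; bus BusRd; mem=30
  op3 P0: load  L0 → S/I/I on L0; bus BusRd; mem=60
  op4 P0: load  L2 → S/S/I on L2; bus BusRd; mem=30
  op5 P0: load  L1 → S/I/S on L1; bus BusRd Flush; mem=94
  op6 P0: load  L1 → S/I/S on L1; bus (none); mem=94
  op7 P2: load  L1 → S/I/S on L1; bus (none); mem=94
  op8 P2: store L2 := 84 → I/I/M on L2; bus BusRdX; mem=30
  op9 P0: store L1 := 92 → M/I/I on L1; bus BusRdX; mem=94
  op10 P1: load  L2 → I/S/S on L2; bus BusRd Flush; mem=84
  op11 P0: load  L0 → S/I/I on L0; bus (none); mem=60
  op12 P2: store L0 := 75 → I/I/M on L0; bus BusRdX; mem=60
  op13 P0: store L1 := 92 → M/I/I on L1; bus (none); mem=94
  op14 P1: store L1 := 20 → I/M/I on L1; bus BusRdX Flush; mem=92
  op15 P2: store L2 := 90 → I/I/M on L2; bus BusRdX; mem=84
  op16 P1: load  L1 → I/M/I on L1; bus (none); mem=92
  op17 P1: store L0 := 63 → I/M/I on L0; bus BusRdX Flush; mem=75
  op18 P2: store L0 := 56 → I/I/M on L0; bus BusRdX Flush; mem=63
  op19 P2: load  L2 → I/I/M on L2; bus (none); mem=84
  op20 P0: load  L1 → S/S/I on L1; bus BusRd Flush; mem=20
  op21 P0: store L1 := 14 → M/I/I on L1; bus BusRdX; mem=20
  op22 P2: load  L2 → I/I/M on L2; bus (none); mem=84
  op23 P1: load  L2 → I/S/S on L2; bus BusRd Flush; mem=90
  op24 P0: load  L1 → M/I/I on L1; bus (none); mem=20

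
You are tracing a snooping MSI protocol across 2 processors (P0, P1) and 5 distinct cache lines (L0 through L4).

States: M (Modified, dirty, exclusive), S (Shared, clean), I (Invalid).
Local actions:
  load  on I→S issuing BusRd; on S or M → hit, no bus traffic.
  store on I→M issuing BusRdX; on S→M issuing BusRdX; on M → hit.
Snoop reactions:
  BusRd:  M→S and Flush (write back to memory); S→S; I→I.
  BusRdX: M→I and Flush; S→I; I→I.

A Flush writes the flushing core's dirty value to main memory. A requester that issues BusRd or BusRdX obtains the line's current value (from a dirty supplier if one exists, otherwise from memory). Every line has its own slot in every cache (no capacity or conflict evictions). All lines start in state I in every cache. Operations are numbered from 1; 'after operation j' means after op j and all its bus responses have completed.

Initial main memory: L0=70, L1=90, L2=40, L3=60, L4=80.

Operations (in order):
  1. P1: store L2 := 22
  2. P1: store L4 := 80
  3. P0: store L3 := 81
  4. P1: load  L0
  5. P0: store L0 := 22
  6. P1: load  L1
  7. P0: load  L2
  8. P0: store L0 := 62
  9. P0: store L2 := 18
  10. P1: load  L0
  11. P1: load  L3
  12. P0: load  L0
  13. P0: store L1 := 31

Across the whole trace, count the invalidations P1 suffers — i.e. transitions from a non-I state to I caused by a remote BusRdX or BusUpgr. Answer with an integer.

invalidations = 3

  op1 P1: store L2 := 22 → I/M on L2; bus BusRdX; mem=40
  op2 P1: store L4 := 80 → I/M on L4; bus BusRdX; mem=80
  op3 P0: store L3 := 81 → M/I on L3; bus BusRdX; mem=60
  op4 P1: load  L0 → I/S on L0; bus BusRd; mem=70
  op5 P0: store L0 := 22 → M/I on L0; bus BusRdX; mem=70
  op6 P1: load  L1 → I/S on L1; bus BusRd; mem=90
  op7 P0: load  L2 → S/S on L2; bus BusRd Flush; mem=22
  op8 P0: store L0 := 62 → M/I on L0; bus (none); mem=70
  op9 P0: store L2 := 18 → M/I on L2; bus BusRdX; mem=22
  op10 P1: load  L0 → S/S on L0; bus BusRd Flush; mem=62
  op11 P1: load  L3 → S/S on L3; bus BusRd Flush; mem=81
  op12 P0: load  L0 → S/S on L0; bus (none); mem=62
  op13 P0: store L1 := 31 → M/I on L1; bus BusRdX; mem=90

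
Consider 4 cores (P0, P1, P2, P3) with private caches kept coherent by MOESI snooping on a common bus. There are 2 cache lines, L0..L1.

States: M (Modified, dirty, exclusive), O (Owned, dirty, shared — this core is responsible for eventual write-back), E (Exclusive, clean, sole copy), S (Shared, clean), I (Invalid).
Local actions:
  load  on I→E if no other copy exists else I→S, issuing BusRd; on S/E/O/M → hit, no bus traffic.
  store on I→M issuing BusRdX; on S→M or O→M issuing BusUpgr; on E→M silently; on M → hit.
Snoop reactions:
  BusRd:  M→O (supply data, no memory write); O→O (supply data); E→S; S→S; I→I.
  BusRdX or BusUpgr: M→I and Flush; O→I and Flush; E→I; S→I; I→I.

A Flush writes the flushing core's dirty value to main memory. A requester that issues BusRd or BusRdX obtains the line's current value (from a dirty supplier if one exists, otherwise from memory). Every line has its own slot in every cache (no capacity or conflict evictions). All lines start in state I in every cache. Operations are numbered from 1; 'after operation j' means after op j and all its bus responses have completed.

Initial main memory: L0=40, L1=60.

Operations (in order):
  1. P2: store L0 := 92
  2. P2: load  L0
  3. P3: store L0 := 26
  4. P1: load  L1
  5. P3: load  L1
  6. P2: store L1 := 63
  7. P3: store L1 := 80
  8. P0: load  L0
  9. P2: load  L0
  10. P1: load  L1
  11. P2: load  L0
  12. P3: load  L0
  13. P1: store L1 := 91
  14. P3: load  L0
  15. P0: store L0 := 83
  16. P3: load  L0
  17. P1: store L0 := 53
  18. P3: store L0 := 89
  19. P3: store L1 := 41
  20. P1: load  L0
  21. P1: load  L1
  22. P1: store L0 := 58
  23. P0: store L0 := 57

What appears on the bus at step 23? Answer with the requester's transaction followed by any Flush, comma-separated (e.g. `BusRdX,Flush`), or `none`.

1. P2: store L0 := 92  bus=[BusRdX]  L0: P0=I P1=I P2=M P3=I  mem[L0]=40
2. P2: load  L0  bus=[-]  L0: P0=I P1=I P2=M P3=I  mem[L0]=40
3. P3: store L0 := 26  bus=[BusRdX,Flush]  L0: P0=I P1=I P2=I P3=M  mem[L0]=92
4. P1: load  L1  bus=[BusRd]  L1: P0=I P1=E P2=I P3=I  mem[L1]=60
5. P3: load  L1  bus=[BusRd]  L1: P0=I P1=S P2=I P3=S  mem[L1]=60
6. P2: store L1 := 63  bus=[BusRdX]  L1: P0=I P1=I P2=M P3=I  mem[L1]=60
7. P3: store L1 := 80  bus=[BusRdX,Flush]  L1: P0=I P1=I P2=I P3=M  mem[L1]=63
8. P0: load  L0  bus=[BusRd]  L0: P0=S P1=I P2=I P3=O  mem[L0]=92
9. P2: load  L0  bus=[BusRd]  L0: P0=S P1=I P2=S P3=O  mem[L0]=92
10. P1: load  L1  bus=[BusRd]  L1: P0=I P1=S P2=I P3=O  mem[L1]=63
11. P2: load  L0  bus=[-]  L0: P0=S P1=I P2=S P3=O  mem[L0]=92
12. P3: load  L0  bus=[-]  L0: P0=S P1=I P2=S P3=O  mem[L0]=92
13. P1: store L1 := 91  bus=[BusUpgr,Flush]  L1: P0=I P1=M P2=I P3=I  mem[L1]=80
14. P3: load  L0  bus=[-]  L0: P0=S P1=I P2=S P3=O  mem[L0]=92
15. P0: store L0 := 83  bus=[BusUpgr,Flush]  L0: P0=M P1=I P2=I P3=I  mem[L0]=26
16. P3: load  L0  bus=[BusRd]  L0: P0=O P1=I P2=I P3=S  mem[L0]=26
17. P1: store L0 := 53  bus=[BusRdX,Flush]  L0: P0=I P1=M P2=I P3=I  mem[L0]=83
18. P3: store L0 := 89  bus=[BusRdX,Flush]  L0: P0=I P1=I P2=I P3=M  mem[L0]=53
19. P3: store L1 := 41  bus=[BusRdX,Flush]  L1: P0=I P1=I P2=I P3=M  mem[L1]=91
20. P1: load  L0  bus=[BusRd]  L0: P0=I P1=S P2=I P3=O  mem[L0]=53
21. P1: load  L1  bus=[BusRd]  L1: P0=I P1=S P2=I P3=O  mem[L1]=91
22. P1: store L0 := 58  bus=[BusUpgr,Flush]  L0: P0=I P1=M P2=I P3=I  mem[L0]=89
23. P0: store L0 := 57  bus=[BusRdX,Flush]  L0: P0=M P1=I P2=I P3=I  mem[L0]=58

bus = BusRdX,Flush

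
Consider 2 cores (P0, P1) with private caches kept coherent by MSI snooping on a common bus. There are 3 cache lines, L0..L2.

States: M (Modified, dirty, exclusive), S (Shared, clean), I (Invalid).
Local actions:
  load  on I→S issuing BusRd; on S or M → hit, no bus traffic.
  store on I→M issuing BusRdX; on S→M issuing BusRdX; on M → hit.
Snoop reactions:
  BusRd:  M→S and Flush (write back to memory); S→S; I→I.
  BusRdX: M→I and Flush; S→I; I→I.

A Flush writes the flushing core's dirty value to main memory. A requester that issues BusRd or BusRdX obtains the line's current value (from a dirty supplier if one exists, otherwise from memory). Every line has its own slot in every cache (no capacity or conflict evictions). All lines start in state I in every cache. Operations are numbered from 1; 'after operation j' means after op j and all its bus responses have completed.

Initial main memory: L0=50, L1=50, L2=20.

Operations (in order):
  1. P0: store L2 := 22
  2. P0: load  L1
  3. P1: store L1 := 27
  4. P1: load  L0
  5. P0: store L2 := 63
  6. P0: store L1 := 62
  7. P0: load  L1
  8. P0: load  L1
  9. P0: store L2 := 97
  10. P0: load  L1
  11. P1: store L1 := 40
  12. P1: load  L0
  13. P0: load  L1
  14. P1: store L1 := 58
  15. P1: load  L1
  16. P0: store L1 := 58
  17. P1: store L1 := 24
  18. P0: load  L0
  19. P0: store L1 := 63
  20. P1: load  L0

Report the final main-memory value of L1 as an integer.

  op1 P0: store L2 := 22 → M/I on L2; bus BusRdX; mem=20
  op2 P0: load  L1 → S/I on L1; bus BusRd; mem=50
  op3 P1: store L1 := 27 → I/M on L1; bus BusRdX; mem=50
  op4 P1: load  L0 → I/S on L0; bus BusRd; mem=50
  op5 P0: store L2 := 63 → M/I on L2; bus (none); mem=20
  op6 P0: store L1 := 62 → M/I on L1; bus BusRdX Flush; mem=27
  op7 P0: load  L1 → M/I on L1; bus (none); mem=27
  op8 P0: load  L1 → M/I on L1; bus (none); mem=27
  op9 P0: store L2 := 97 → M/I on L2; bus (none); mem=20
  op10 P0: load  L1 → M/I on L1; bus (none); mem=27
  op11 P1: store L1 := 40 → I/M on L1; bus BusRdX Flush; mem=62
  op12 P1: load  L0 → I/S on L0; bus (none); mem=50
  op13 P0: load  L1 → S/S on L1; bus BusRd Flush; mem=40
  op14 P1: store L1 := 58 → I/M on L1; bus BusRdX; mem=40
  op15 P1: load  L1 → I/M on L1; bus (none); mem=40
  op16 P0: store L1 := 58 → M/I on L1; bus BusRdX Flush; mem=58
  op17 P1: store L1 := 24 → I/M on L1; bus BusRdX Flush; mem=58
  op18 P0: load  L0 → S/S on L0; bus BusRd; mem=50
  op19 P0: store L1 := 63 → M/I on L1; bus BusRdX Flush; mem=24
  op20 P1: load  L0 → S/S on L0; bus (none); mem=50

memory[L1] = 24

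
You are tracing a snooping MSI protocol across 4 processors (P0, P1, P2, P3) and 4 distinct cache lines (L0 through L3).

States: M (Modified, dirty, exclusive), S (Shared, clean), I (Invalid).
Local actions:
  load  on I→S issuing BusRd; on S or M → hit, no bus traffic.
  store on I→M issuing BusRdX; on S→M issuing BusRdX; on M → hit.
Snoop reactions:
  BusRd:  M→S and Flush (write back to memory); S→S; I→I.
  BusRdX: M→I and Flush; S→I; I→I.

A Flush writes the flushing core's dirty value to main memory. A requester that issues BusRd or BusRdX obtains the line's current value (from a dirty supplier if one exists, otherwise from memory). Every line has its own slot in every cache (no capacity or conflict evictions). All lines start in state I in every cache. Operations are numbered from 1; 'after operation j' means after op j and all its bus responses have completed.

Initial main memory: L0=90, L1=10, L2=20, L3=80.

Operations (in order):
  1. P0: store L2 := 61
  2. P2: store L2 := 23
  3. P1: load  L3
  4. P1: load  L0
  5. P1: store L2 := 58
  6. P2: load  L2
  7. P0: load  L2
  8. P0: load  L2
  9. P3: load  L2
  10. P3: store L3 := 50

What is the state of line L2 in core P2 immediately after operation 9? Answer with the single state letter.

state = S

1. P0: store L2 := 61  bus=[BusRdX]  L2: P0=M P1=I P2=I P3=I  mem[L2]=20
2. P2: store L2 := 23  bus=[BusRdX,Flush]  L2: P0=I P1=I P2=M P3=I  mem[L2]=61
3. P1: load  L3  bus=[BusRd]  L3: P0=I P1=S P2=I P3=I  mem[L3]=80
4. P1: load  L0  bus=[BusRd]  L0: P0=I P1=S P2=I P3=I  mem[L0]=90
5. P1: store L2 := 58  bus=[BusRdX,Flush]  L2: P0=I P1=M P2=I P3=I  mem[L2]=23
6. P2: load  L2  bus=[BusRd,Flush]  L2: P0=I P1=S P2=S P3=I  mem[L2]=58
7. P0: load  L2  bus=[BusRd]  L2: P0=S P1=S P2=S P3=I  mem[L2]=58
8. P0: load  L2  bus=[-]  L2: P0=S P1=S P2=S P3=I  mem[L2]=58
9. P3: load  L2  bus=[BusRd]  L2: P0=S P1=S P2=S P3=S  mem[L2]=58
10. P3: store L3 := 50  bus=[BusRdX]  L3: P0=I P1=I P2=I P3=M  mem[L3]=80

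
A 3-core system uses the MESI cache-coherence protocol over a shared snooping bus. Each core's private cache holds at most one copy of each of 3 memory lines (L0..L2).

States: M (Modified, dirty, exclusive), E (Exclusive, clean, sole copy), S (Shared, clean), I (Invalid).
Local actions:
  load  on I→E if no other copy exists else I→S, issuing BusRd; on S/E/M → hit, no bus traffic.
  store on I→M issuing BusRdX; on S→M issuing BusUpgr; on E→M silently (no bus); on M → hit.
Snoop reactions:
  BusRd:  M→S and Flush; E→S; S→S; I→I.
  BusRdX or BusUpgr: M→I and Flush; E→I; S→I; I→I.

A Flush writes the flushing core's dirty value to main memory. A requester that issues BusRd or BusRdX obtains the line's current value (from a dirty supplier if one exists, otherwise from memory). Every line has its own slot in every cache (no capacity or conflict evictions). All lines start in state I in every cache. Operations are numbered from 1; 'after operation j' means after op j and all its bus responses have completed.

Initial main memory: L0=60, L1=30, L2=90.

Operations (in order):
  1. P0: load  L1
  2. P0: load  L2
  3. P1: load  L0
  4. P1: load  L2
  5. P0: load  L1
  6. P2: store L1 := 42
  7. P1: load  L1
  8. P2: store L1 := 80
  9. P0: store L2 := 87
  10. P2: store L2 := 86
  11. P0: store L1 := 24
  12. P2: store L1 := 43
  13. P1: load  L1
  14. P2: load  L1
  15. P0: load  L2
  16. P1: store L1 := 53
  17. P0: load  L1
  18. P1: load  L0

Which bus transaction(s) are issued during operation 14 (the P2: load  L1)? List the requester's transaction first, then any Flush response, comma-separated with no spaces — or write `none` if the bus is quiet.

bus = none

step 1: P0: load  L1  ⟶  EII  (L1)  txn=BusRd  M[L1]=30
step 2: P0: load  L2  ⟶  EII  (L2)  txn=BusRd  M[L2]=90
step 3: P1: load  L0  ⟶  IEI  (L0)  txn=BusRd  M[L0]=60
step 4: P1: load  L2  ⟶  SSI  (L2)  txn=BusRd  M[L2]=90
step 5: P0: load  L1  ⟶  EII  (L1)  txn=∅  M[L1]=30
step 6: P2: store L1 := 42  ⟶  IIM  (L1)  txn=BusRdX  M[L1]=30
step 7: P1: load  L1  ⟶  ISS  (L1)  txn=BusRd+Flush  M[L1]=42
step 8: P2: store L1 := 80  ⟶  IIM  (L1)  txn=BusUpgr  M[L1]=42
step 9: P0: store L2 := 87  ⟶  MII  (L2)  txn=BusUpgr  M[L2]=90
step 10: P2: store L2 := 86  ⟶  IIM  (L2)  txn=BusRdX+Flush  M[L2]=87
step 11: P0: store L1 := 24  ⟶  MII  (L1)  txn=BusRdX+Flush  M[L1]=80
step 12: P2: store L1 := 43  ⟶  IIM  (L1)  txn=BusRdX+Flush  M[L1]=24
step 13: P1: load  L1  ⟶  ISS  (L1)  txn=BusRd+Flush  M[L1]=43
step 14: P2: load  L1  ⟶  ISS  (L1)  txn=∅  M[L1]=43
step 15: P0: load  L2  ⟶  SIS  (L2)  txn=BusRd+Flush  M[L2]=86
step 16: P1: store L1 := 53  ⟶  IMI  (L1)  txn=BusUpgr  M[L1]=43
step 17: P0: load  L1  ⟶  SSI  (L1)  txn=BusRd+Flush  M[L1]=53
step 18: P1: load  L0  ⟶  IEI  (L0)  txn=∅  M[L0]=60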